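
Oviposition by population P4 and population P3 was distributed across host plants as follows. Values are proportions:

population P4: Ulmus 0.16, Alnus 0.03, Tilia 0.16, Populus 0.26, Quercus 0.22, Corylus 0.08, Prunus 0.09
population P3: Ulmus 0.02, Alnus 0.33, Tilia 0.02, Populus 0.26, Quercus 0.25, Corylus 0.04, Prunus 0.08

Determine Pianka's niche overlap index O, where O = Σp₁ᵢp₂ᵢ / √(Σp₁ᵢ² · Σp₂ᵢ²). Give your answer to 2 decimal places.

0.70

Σ p₁ᵢp₂ᵢ = 0.0032 + 0.0099 + 0.0032 + 0.0676 + 0.0550 + 0.0032 + 0.0072 = 0.1493
Σp_1ᵢ² = 0.16² + 0.03² + 0.16² + 0.26² + 0.22² + 0.08² + 0.09² = 0.0256 + 0.0009 + 0.0256 + 0.0676 + 0.0484 + 0.0064 + 0.0081 = 0.1826
Σp_2ᵢ² = 0.02² + 0.33² + 0.02² + 0.26² + 0.25² + 0.04² + 0.08² = 0.0004 + 0.1089 + 0.0004 + 0.0676 + 0.0625 + 0.0016 + 0.0064 = 0.2478
O = 0.1493 / √(0.1826 × 0.2478) = 0.1493 / 0.21272 = 0.7019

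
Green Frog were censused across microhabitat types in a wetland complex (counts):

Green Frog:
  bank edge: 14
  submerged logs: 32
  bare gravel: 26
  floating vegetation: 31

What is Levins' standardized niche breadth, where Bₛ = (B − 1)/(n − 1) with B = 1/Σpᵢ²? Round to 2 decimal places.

Proportions for Green Frog (n=103): 14/103=0.1359, 32/103=0.3107, 26/103=0.2524, 31/103=0.3010
Σpᵢ² = 0.1359² + 0.3107² + 0.2524² + 0.3010² = 0.018469 + 0.096534 + 0.063706 + 0.090601 = 0.269310
B = 1 / 0.269310 = 3.7132
Bₛ = (B − 1)/(n − 1) = (3.7132 − 1)/(4 − 1) = 2.7132/3 = 0.9044

0.90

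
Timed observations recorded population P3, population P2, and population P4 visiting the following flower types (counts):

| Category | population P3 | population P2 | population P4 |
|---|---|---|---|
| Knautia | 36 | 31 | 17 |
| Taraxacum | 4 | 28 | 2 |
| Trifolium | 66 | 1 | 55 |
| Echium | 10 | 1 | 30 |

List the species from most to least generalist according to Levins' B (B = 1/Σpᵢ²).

population P4 > population P3 > population P2

Proportions for population P3 (n=116): 36/116=0.3103, 4/116=0.0345, 66/116=0.5690, 10/116=0.0862
Proportions for population P2 (n=61): 31/61=0.5082, 28/61=0.4590, 1/61=0.0164, 1/61=0.0164
Proportions for population P4 (n=104): 17/104=0.1635, 2/104=0.0192, 55/104=0.5288, 30/104=0.2885
Σp_P3ᵢ² = 0.3103² + 0.0345² + 0.5690² + 0.0862² = 0.096286 + 0.001190 + 0.323761 + 0.007430 = 0.428667
B_P3 = 1 / 0.428667 = 2.3328
Σp_P2ᵢ² = 0.5082² + 0.4590² + 0.0164² + 0.0164² = 0.258267 + 0.210681 + 0.000269 + 0.000269 = 0.469486
B_P2 = 1 / 0.469486 = 2.1300
Σp_P4ᵢ² = 0.1635² + 0.0192² + 0.5288² + 0.2885² = 0.026732 + 0.000369 + 0.279629 + 0.083232 = 0.389962
B_P4 = 1 / 0.389962 = 2.5644
Ranking by B (broadest → narrowest): population P4 (2.56) > population P3 (2.33) > population P2 (2.13)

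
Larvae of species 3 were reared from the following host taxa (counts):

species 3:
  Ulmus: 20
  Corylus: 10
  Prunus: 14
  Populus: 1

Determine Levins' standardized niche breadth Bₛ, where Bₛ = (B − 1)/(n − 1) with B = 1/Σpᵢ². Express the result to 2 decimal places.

Proportions for species 3 (n=45): 20/45=0.4444, 10/45=0.2222, 14/45=0.3111, 1/45=0.0222
Σpᵢ² = 0.4444² + 0.2222² + 0.3111² + 0.0222² = 0.197491 + 0.049373 + 0.096783 + 0.000493 = 0.344140
B = 1 / 0.344140 = 2.9058
Bₛ = (B − 1)/(n − 1) = (2.9058 − 1)/(4 − 1) = 1.9058/3 = 0.6353

0.64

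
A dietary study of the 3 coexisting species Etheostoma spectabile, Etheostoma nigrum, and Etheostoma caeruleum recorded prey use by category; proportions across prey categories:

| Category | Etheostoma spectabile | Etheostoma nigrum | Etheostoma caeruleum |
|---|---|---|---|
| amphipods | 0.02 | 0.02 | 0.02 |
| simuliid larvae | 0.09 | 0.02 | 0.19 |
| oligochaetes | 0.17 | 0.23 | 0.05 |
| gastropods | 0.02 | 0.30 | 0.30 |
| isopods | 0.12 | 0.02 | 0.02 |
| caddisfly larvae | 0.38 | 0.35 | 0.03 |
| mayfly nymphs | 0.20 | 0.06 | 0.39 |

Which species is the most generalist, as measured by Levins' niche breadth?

Σp_specᵢ² = 0.02² + 0.09² + 0.17² + 0.02² + 0.12² + 0.38² + 0.20² = 0.0004 + 0.0081 + 0.0289 + 0.0004 + 0.0144 + 0.1444 + 0.0400 = 0.2366
B_spec = 1 / 0.2366 = 4.2265
Σp_nigrᵢ² = 0.02² + 0.02² + 0.23² + 0.30² + 0.02² + 0.35² + 0.06² = 0.0004 + 0.0004 + 0.0529 + 0.0900 + 0.0004 + 0.1225 + 0.0036 = 0.2702
B_nigr = 1 / 0.2702 = 3.7010
Σp_caerᵢ² = 0.02² + 0.19² + 0.05² + 0.30² + 0.02² + 0.03² + 0.39² = 0.0004 + 0.0361 + 0.0025 + 0.0900 + 0.0004 + 0.0009 + 0.1521 = 0.2824
B_caer = 1 / 0.2824 = 3.5411
Highest B → broadest niche (most generalist): Etheostoma spectabile (B = 4.23).

Etheostoma spectabile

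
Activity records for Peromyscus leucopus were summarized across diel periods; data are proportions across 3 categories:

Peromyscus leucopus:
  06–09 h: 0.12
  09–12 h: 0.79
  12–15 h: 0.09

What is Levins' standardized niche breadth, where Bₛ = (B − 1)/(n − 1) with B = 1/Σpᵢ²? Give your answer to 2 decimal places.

Σpᵢ² = 0.12² + 0.79² + 0.09² = 0.0144 + 0.6241 + 0.0081 = 0.6466
B = 1 / 0.6466 = 1.5466
Bₛ = (B − 1)/(n − 1) = (1.5466 − 1)/(3 − 1) = 0.5466/2 = 0.2733

0.27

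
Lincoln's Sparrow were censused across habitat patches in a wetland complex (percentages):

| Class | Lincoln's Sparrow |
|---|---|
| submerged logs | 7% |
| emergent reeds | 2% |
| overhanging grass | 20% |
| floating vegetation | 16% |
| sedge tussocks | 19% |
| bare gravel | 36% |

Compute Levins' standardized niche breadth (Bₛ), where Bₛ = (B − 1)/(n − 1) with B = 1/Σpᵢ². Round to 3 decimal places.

Convert percentages to proportions (divide by 100).
Σpᵢ² = 0.07² + 0.02² + 0.20² + 0.16² + 0.19² + 0.36² = 0.0049 + 0.0004 + 0.0400 + 0.0256 + 0.0361 + 0.1296 = 0.2366
B = 1 / 0.2366 = 4.22654
Bₛ = (B − 1)/(n − 1) = (4.22654 − 1)/(6 − 1) = 3.22654/5 = 0.64531

0.645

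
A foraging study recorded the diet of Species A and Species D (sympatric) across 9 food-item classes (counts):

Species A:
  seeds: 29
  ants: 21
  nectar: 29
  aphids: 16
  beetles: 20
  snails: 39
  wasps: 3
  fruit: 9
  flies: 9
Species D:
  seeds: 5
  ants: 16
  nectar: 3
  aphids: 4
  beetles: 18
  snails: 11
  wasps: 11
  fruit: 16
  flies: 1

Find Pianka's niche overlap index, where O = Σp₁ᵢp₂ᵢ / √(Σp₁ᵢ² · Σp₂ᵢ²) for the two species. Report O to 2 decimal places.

Proportions for Species A (n=175): 29/175=0.1657, 21/175=0.1200, 29/175=0.1657, 16/175=0.0914, 20/175=0.1143, 39/175=0.2229, 3/175=0.0171, 9/175=0.0514, 9/175=0.0514
Proportions for Species D (n=85): 5/85=0.0588, 16/85=0.1882, 3/85=0.0353, 4/85=0.0471, 18/85=0.2118, 11/85=0.1294, 11/85=0.1294, 16/85=0.1882, 1/85=0.0118
Σ p₁ᵢp₂ᵢ = 0.009743 + 0.022584 + 0.005849 + 0.004305 + 0.024209 + 0.028843 + 0.002213 + 0.009673 + 0.000607 = 0.108026
Σp_1ᵢ² = 0.1657² + 0.1200² + 0.1657² + 0.0914² + 0.1143² + 0.2229² + 0.0171² + 0.0514² + 0.0514² = 0.027456 + 0.014400 + 0.027456 + 0.008354 + 0.013064 + 0.049684 + 0.000292 + 0.002642 + 0.002642 = 0.145990
Σp_2ᵢ² = 0.0588² + 0.1882² + 0.0353² + 0.0471² + 0.2118² + 0.1294² + 0.1294² + 0.1882² + 0.0118² = 0.003457 + 0.035419 + 0.001246 + 0.002218 + 0.044859 + 0.016744 + 0.016744 + 0.035419 + 0.000139 = 0.156245
O = 0.108026 / √(0.145990 × 0.156245) = 0.108026 / 0.1510305 = 0.7153

0.72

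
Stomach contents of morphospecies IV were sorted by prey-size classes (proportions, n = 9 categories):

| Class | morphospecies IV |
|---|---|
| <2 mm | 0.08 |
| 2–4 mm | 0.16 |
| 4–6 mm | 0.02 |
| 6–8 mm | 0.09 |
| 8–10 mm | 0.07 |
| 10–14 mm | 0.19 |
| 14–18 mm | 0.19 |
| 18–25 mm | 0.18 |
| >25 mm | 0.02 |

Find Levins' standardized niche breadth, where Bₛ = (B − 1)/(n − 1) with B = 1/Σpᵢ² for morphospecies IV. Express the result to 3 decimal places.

Σpᵢ² = 0.08² + 0.16² + 0.02² + 0.09² + 0.07² + 0.19² + 0.19² + 0.18² + 0.02² = 0.0064 + 0.0256 + 0.0004 + 0.0081 + 0.0049 + 0.0361 + 0.0361 + 0.0324 + 0.0004 = 0.1504
B = 1 / 0.1504 = 6.64894
Bₛ = (B − 1)/(n − 1) = (6.64894 − 1)/(9 − 1) = 5.64894/8 = 0.70612

0.706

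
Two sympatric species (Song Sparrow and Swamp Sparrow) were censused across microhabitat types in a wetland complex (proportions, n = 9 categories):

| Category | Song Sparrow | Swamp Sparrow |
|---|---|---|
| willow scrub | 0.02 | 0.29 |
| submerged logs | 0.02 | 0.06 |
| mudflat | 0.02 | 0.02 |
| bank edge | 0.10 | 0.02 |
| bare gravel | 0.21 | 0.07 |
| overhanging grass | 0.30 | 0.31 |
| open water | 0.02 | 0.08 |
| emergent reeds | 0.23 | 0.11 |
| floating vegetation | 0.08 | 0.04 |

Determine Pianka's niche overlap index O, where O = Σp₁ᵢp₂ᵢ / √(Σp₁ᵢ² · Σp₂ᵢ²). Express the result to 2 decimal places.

0.71

Σ p₁ᵢp₂ᵢ = 0.0058 + 0.0012 + 0.0004 + 0.0020 + 0.0147 + 0.0930 + 0.0016 + 0.0253 + 0.0032 = 0.1472
Σp_1ᵢ² = 0.02² + 0.02² + 0.02² + 0.10² + 0.21² + 0.30² + 0.02² + 0.23² + 0.08² = 0.0004 + 0.0004 + 0.0004 + 0.0100 + 0.0441 + 0.0900 + 0.0004 + 0.0529 + 0.0064 = 0.2050
Σp_2ᵢ² = 0.29² + 0.06² + 0.02² + 0.02² + 0.07² + 0.31² + 0.08² + 0.11² + 0.04² = 0.0841 + 0.0036 + 0.0004 + 0.0004 + 0.0049 + 0.0961 + 0.0064 + 0.0121 + 0.0016 = 0.2096
O = 0.1472 / √(0.2050 × 0.2096) = 0.1472 / 0.20729 = 0.7101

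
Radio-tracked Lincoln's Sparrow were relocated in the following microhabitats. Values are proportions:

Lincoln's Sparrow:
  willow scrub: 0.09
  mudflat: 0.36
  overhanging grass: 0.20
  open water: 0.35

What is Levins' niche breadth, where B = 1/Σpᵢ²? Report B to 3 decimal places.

3.331

Σpᵢ² = 0.09² + 0.36² + 0.20² + 0.35² = 0.0081 + 0.1296 + 0.0400 + 0.1225 = 0.3002
B = 1 / 0.3002 = 3.33111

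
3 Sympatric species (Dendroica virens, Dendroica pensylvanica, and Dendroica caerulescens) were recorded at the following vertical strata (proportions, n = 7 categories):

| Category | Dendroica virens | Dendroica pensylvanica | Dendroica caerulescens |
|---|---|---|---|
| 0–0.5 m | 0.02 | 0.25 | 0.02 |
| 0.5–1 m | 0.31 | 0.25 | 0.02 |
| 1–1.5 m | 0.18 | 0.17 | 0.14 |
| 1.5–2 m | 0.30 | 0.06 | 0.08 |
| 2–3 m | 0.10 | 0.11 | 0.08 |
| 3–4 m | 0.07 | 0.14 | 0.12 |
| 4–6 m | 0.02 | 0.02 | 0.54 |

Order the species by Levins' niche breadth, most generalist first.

Dendroica pensylvanica > Dendroica virens > Dendroica caerulescens

Σp_vireᵢ² = 0.02² + 0.31² + 0.18² + 0.30² + 0.10² + 0.07² + 0.02² = 0.0004 + 0.0961 + 0.0324 + 0.0900 + 0.0100 + 0.0049 + 0.0004 = 0.2342
B_vire = 1 / 0.2342 = 4.2699
Σp_pensᵢ² = 0.25² + 0.25² + 0.17² + 0.06² + 0.11² + 0.14² + 0.02² = 0.0625 + 0.0625 + 0.0289 + 0.0036 + 0.0121 + 0.0196 + 0.0004 = 0.1896
B_pens = 1 / 0.1896 = 5.2743
Σp_caerᵢ² = 0.02² + 0.02² + 0.14² + 0.08² + 0.08² + 0.12² + 0.54² = 0.0004 + 0.0004 + 0.0196 + 0.0064 + 0.0064 + 0.0144 + 0.2916 = 0.3392
B_caer = 1 / 0.3392 = 2.9481
Ranking by B (broadest → narrowest): Dendroica pensylvanica (5.27) > Dendroica virens (4.27) > Dendroica caerulescens (2.95)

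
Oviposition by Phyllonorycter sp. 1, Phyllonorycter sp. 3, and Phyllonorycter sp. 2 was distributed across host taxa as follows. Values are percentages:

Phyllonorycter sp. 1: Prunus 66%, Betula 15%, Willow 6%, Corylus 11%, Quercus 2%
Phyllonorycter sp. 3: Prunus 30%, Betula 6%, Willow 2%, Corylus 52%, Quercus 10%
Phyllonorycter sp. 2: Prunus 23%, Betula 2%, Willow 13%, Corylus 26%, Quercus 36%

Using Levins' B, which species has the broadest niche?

Phyllonorycter sp. 2

Convert percentages to proportions (divide by 100).
Σp_1ᵢ² = 0.66² + 0.15² + 0.06² + 0.11² + 0.02² = 0.4356 + 0.0225 + 0.0036 + 0.0121 + 0.0004 = 0.4742
B_1 = 1 / 0.4742 = 2.1088
Σp_3ᵢ² = 0.30² + 0.06² + 0.02² + 0.52² + 0.10² = 0.0900 + 0.0036 + 0.0004 + 0.2704 + 0.0100 = 0.3744
B_3 = 1 / 0.3744 = 2.6709
Σp_2ᵢ² = 0.23² + 0.02² + 0.13² + 0.26² + 0.36² = 0.0529 + 0.0004 + 0.0169 + 0.0676 + 0.1296 = 0.2674
B_2 = 1 / 0.2674 = 3.7397
Highest B → broadest niche (most generalist): Phyllonorycter sp. 2 (B = 3.74).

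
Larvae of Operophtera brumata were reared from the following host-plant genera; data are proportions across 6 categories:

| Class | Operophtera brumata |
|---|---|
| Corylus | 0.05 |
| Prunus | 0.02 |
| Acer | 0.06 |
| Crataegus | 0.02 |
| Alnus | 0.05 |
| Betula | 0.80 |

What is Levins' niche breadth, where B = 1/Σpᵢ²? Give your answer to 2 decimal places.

1.54

Σpᵢ² = 0.05² + 0.02² + 0.06² + 0.02² + 0.05² + 0.80² = 0.0025 + 0.0004 + 0.0036 + 0.0004 + 0.0025 + 0.6400 = 0.6494
B = 1 / 0.6494 = 1.5399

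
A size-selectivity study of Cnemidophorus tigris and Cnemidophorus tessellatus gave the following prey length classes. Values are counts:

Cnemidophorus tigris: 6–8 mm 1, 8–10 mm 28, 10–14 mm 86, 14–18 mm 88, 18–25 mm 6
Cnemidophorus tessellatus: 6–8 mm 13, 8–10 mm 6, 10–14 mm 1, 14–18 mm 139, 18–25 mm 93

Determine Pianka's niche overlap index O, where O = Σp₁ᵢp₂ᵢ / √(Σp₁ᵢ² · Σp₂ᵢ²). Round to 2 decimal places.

0.62

Proportions for Cnemidophorus tigris (n=209): 1/209=0.0048, 28/209=0.1340, 86/209=0.4115, 88/209=0.4211, 6/209=0.0287
Proportions for Cnemidophorus tessellatus (n=252): 13/252=0.0516, 6/252=0.0238, 1/252=0.0040, 139/252=0.5516, 93/252=0.3690
Σ p₁ᵢp₂ᵢ = 0.000248 + 0.003189 + 0.001646 + 0.232279 + 0.010590 = 0.247952
Σp_1ᵢ² = 0.0048² + 0.1340² + 0.4115² + 0.4211² + 0.0287² = 0.000023 + 0.017956 + 0.169332 + 0.177325 + 0.000824 = 0.365460
Σp_2ᵢ² = 0.0516² + 0.0238² + 0.0040² + 0.5516² + 0.3690² = 0.002663 + 0.000566 + 0.000016 + 0.304263 + 0.136161 = 0.443669
O = 0.247952 / √(0.365460 × 0.443669) = 0.247952 / 0.4026702 = 0.6158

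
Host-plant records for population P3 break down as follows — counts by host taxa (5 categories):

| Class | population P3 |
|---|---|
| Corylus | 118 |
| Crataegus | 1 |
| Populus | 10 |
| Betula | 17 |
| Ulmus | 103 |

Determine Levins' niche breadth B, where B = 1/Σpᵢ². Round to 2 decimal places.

2.49

Proportions for population P3 (n=249): 118/249=0.4739, 1/249=0.0040, 10/249=0.0402, 17/249=0.0683, 103/249=0.4137
Σpᵢ² = 0.4739² + 0.0040² + 0.0402² + 0.0683² + 0.4137² = 0.224581 + 0.000016 + 0.001616 + 0.004665 + 0.171148 = 0.402026
B = 1 / 0.402026 = 2.4874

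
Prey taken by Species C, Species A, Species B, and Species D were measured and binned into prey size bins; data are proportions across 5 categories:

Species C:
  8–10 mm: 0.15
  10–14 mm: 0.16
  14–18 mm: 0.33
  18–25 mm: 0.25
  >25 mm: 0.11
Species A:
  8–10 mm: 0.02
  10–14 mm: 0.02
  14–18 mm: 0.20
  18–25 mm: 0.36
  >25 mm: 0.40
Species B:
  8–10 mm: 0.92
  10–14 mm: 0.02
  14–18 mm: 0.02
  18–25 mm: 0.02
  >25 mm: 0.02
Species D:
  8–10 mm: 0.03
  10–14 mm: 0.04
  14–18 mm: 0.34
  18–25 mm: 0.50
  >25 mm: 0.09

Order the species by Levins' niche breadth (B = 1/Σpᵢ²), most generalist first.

Σp_Cᵢ² = 0.15² + 0.16² + 0.33² + 0.25² + 0.11² = 0.0225 + 0.0256 + 0.1089 + 0.0625 + 0.0121 = 0.2316
B_C = 1 / 0.2316 = 4.3178
Σp_Aᵢ² = 0.02² + 0.02² + 0.20² + 0.36² + 0.40² = 0.0004 + 0.0004 + 0.0400 + 0.1296 + 0.1600 = 0.3304
B_A = 1 / 0.3304 = 3.0266
Σp_Bᵢ² = 0.92² + 0.02² + 0.02² + 0.02² + 0.02² = 0.8464 + 0.0004 + 0.0004 + 0.0004 + 0.0004 = 0.8480
B_B = 1 / 0.8480 = 1.1792
Σp_Dᵢ² = 0.03² + 0.04² + 0.34² + 0.50² + 0.09² = 0.0009 + 0.0016 + 0.1156 + 0.2500 + 0.0081 = 0.3762
B_D = 1 / 0.3762 = 2.6582
Ranking by B (broadest → narrowest): Species C (4.32) > Species A (3.03) > Species D (2.66) > Species B (1.18)

Species C > Species A > Species D > Species B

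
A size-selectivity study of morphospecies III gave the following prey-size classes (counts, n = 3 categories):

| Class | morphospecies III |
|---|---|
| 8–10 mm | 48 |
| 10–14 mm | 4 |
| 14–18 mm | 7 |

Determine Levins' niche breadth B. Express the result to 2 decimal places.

Proportions for morphospecies III (n=59): 48/59=0.8136, 4/59=0.0678, 7/59=0.1186
Σpᵢ² = 0.8136² + 0.0678² + 0.1186² = 0.661945 + 0.004597 + 0.014066 = 0.680608
B = 1 / 0.680608 = 1.4693

1.47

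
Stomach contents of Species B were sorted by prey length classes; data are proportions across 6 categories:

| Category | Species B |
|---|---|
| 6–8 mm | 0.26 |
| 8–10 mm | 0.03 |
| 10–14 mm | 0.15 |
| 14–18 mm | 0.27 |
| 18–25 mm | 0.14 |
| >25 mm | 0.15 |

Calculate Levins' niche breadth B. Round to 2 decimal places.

Σpᵢ² = 0.26² + 0.03² + 0.15² + 0.27² + 0.14² + 0.15² = 0.0676 + 0.0009 + 0.0225 + 0.0729 + 0.0196 + 0.0225 = 0.2060
B = 1 / 0.2060 = 4.8544

4.85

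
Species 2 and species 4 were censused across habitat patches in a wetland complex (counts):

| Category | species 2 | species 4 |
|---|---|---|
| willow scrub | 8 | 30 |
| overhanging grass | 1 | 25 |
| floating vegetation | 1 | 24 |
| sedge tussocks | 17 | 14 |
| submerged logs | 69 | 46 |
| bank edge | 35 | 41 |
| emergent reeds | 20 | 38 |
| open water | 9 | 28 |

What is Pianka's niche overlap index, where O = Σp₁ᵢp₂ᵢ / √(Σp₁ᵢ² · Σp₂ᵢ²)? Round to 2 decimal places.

Proportions for species 2 (n=160): 8/160=0.0500, 1/160=0.0063, 1/160=0.0063, 17/160=0.1063, 69/160=0.4313, 35/160=0.2188, 20/160=0.1250, 9/160=0.0563
Proportions for species 4 (n=246): 30/246=0.1220, 25/246=0.1016, 24/246=0.0976, 14/246=0.0569, 46/246=0.1870, 41/246=0.1667, 38/246=0.1545, 28/246=0.1138
Σ p₁ᵢp₂ᵢ = 0.006100 + 0.000640 + 0.000615 + 0.006048 + 0.080653 + 0.036474 + 0.019313 + 0.006407 = 0.156250
Σp_1ᵢ² = 0.0500² + 0.0063² + 0.0063² + 0.1063² + 0.4313² + 0.2188² + 0.1250² + 0.0563² = 0.002500 + 0.000040 + 0.000040 + 0.011300 + 0.186020 + 0.047873 + 0.015625 + 0.003170 = 0.266568
Σp_2ᵢ² = 0.1220² + 0.1016² + 0.0976² + 0.0569² + 0.1870² + 0.1667² + 0.1545² + 0.1138² = 0.014884 + 0.010323 + 0.009526 + 0.003238 + 0.034969 + 0.027789 + 0.023870 + 0.012950 = 0.137549
O = 0.156250 / √(0.266568 × 0.137549) = 0.156250 / 0.1914841 = 0.8160

0.82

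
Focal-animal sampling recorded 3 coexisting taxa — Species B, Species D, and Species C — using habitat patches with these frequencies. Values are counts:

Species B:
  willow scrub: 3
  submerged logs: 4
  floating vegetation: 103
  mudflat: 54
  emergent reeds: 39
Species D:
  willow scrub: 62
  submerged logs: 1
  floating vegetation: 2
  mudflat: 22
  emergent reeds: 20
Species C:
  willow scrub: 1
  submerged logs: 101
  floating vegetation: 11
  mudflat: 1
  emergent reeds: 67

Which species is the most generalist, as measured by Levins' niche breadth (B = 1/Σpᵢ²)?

Proportions for Species B (n=203): 3/203=0.0148, 4/203=0.0197, 103/203=0.5074, 54/203=0.2660, 39/203=0.1921
Proportions for Species D (n=107): 62/107=0.5794, 1/107=0.0093, 2/107=0.0187, 22/107=0.2056, 20/107=0.1869
Proportions for Species C (n=181): 1/181=0.0055, 101/181=0.5580, 11/181=0.0608, 1/181=0.0055, 67/181=0.3702
Σp_Bᵢ² = 0.0148² + 0.0197² + 0.5074² + 0.2660² + 0.1921² = 0.000219 + 0.000388 + 0.257455 + 0.070756 + 0.036902 = 0.365720
B_B = 1 / 0.365720 = 2.7343
Σp_Dᵢ² = 0.5794² + 0.0093² + 0.0187² + 0.2056² + 0.1869² = 0.335704 + 0.000086 + 0.000350 + 0.042271 + 0.034932 = 0.413343
B_D = 1 / 0.413343 = 2.4193
Σp_Cᵢ² = 0.0055² + 0.5580² + 0.0608² + 0.0055² + 0.3702² = 0.000030 + 0.311364 + 0.003697 + 0.000030 + 0.137048 = 0.452169
B_C = 1 / 0.452169 = 2.2116
Highest B → broadest niche (most generalist): Species B (B = 2.73).

Species B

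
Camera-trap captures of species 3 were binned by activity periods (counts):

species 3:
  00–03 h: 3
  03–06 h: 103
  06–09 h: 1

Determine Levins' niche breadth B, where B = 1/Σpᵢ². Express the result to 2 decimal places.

1.08

Proportions for species 3 (n=107): 3/107=0.0280, 103/107=0.9626, 1/107=0.0093
Σpᵢ² = 0.0280² + 0.9626² + 0.0093² = 0.000784 + 0.926599 + 0.000086 = 0.927469
B = 1 / 0.927469 = 1.0782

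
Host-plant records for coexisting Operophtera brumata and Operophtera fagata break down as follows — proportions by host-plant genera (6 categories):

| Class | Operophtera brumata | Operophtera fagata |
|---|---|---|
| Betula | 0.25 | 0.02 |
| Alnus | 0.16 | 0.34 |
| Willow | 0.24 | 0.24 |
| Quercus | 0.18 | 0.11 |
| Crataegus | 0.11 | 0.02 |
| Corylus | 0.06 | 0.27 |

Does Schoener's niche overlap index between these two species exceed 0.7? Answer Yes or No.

Σ|p₁ᵢ − p₂ᵢ| = 0.23 + 0.18 + 0.00 + 0.07 + 0.09 + 0.21 = 0.78
D = 1 − ½ × 0.78 = 1 − 0.390 = 0.6100
D = 0.6100 < 0.7 → No.

No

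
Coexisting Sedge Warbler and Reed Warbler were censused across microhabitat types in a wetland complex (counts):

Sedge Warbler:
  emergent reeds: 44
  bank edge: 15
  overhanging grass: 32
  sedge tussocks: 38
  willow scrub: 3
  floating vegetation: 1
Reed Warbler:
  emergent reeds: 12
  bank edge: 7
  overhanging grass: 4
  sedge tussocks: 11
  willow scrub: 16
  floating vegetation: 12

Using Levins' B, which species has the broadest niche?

Proportions for Sedge Warbler (n=133): 44/133=0.3308, 15/133=0.1128, 32/133=0.2406, 38/133=0.2857, 3/133=0.0226, 1/133=0.0075
Proportions for Reed Warbler (n=62): 12/62=0.1935, 7/62=0.1129, 4/62=0.0645, 11/62=0.1774, 16/62=0.2581, 12/62=0.1935
Σp_Sedgᵢ² = 0.3308² + 0.1128² + 0.2406² + 0.2857² + 0.0226² + 0.0075² = 0.109429 + 0.012724 + 0.057888 + 0.081624 + 0.000511 + 0.000056 = 0.262232
B_Sedg = 1 / 0.262232 = 3.8134
Σp_Reedᵢ² = 0.1935² + 0.1129² + 0.0645² + 0.1774² + 0.2581² + 0.1935² = 0.037442 + 0.012746 + 0.004160 + 0.031471 + 0.066616 + 0.037442 = 0.189877
B_Reed = 1 / 0.189877 = 5.2666
Highest B → broadest niche (most generalist): Reed Warbler (B = 5.27).

Reed Warbler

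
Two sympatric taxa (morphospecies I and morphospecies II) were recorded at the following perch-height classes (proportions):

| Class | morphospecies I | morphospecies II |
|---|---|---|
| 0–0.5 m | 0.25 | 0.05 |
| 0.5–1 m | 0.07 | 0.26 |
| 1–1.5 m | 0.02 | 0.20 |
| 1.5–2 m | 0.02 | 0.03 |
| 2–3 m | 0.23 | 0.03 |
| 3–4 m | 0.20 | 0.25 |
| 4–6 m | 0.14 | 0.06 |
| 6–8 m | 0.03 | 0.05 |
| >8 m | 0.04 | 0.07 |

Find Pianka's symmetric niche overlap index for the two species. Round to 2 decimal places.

0.57

Σ p₁ᵢp₂ᵢ = 0.0125 + 0.0182 + 0.0040 + 0.0006 + 0.0069 + 0.0500 + 0.0084 + 0.0015 + 0.0028 = 0.1049
Σp_1ᵢ² = 0.25² + 0.07² + 0.02² + 0.02² + 0.23² + 0.20² + 0.14² + 0.03² + 0.04² = 0.0625 + 0.0049 + 0.0004 + 0.0004 + 0.0529 + 0.0400 + 0.0196 + 0.0009 + 0.0016 = 0.1832
Σp_2ᵢ² = 0.05² + 0.26² + 0.20² + 0.03² + 0.03² + 0.25² + 0.06² + 0.05² + 0.07² = 0.0025 + 0.0676 + 0.0400 + 0.0009 + 0.0009 + 0.0625 + 0.0036 + 0.0025 + 0.0049 = 0.1854
O = 0.1049 / √(0.1832 × 0.1854) = 0.1049 / 0.18430 = 0.5692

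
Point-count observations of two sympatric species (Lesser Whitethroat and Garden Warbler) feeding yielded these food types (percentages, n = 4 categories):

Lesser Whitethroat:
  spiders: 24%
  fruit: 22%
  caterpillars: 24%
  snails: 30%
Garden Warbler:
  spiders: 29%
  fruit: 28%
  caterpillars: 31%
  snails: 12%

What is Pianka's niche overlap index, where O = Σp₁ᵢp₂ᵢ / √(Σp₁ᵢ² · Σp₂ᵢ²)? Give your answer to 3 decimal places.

0.918

Convert percentages to proportions (divide by 100).
Σ p₁ᵢp₂ᵢ = 0.0696 + 0.0616 + 0.0744 + 0.0360 = 0.2416
Σp_1ᵢ² = 0.24² + 0.22² + 0.24² + 0.30² = 0.0576 + 0.0484 + 0.0576 + 0.0900 = 0.2536
Σp_2ᵢ² = 0.29² + 0.28² + 0.31² + 0.12² = 0.0841 + 0.0784 + 0.0961 + 0.0144 = 0.2730
O = 0.2416 / √(0.2536 × 0.2730) = 0.2416 / 0.263121 = 0.91821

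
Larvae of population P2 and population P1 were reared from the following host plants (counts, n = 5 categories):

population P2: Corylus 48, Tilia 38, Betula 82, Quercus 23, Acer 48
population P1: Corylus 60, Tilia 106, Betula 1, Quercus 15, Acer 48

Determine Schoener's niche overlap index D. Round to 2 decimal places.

Proportions for population P2 (n=239): 48/239=0.2008, 38/239=0.1590, 82/239=0.3431, 23/239=0.0962, 48/239=0.2008
Proportions for population P1 (n=230): 60/230=0.2609, 106/230=0.4609, 1/230=0.0043, 15/230=0.0652, 48/230=0.2087
Σ|p₁ᵢ − p₂ᵢ| = 0.0601 + 0.3019 + 0.3388 + 0.0310 + 0.0079 = 0.7397
D = 1 − ½ × 0.7397 = 1 − 0.36985 = 0.63015

0.63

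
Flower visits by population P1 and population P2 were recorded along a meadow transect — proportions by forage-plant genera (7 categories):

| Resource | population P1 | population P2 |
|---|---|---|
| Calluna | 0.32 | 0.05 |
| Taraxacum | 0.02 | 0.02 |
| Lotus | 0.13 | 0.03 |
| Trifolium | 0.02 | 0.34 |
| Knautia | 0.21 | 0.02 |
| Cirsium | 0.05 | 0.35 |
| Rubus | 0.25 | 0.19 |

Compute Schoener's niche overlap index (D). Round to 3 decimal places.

Σ|p₁ᵢ − p₂ᵢ| = 0.27 + 0.00 + 0.10 + 0.32 + 0.19 + 0.30 + 0.06 = 1.24
D = 1 − ½ × 1.24 = 1 − 0.620 = 0.38000

0.380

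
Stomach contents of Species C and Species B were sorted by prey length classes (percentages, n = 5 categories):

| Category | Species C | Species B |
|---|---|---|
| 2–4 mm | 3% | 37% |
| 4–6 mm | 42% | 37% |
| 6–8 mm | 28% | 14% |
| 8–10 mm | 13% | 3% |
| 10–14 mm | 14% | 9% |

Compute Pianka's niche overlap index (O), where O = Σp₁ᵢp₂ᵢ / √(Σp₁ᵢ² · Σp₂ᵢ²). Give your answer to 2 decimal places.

0.75

Convert percentages to proportions (divide by 100).
Σ p₁ᵢp₂ᵢ = 0.0111 + 0.1554 + 0.0392 + 0.0039 + 0.0126 = 0.2222
Σp_1ᵢ² = 0.03² + 0.42² + 0.28² + 0.13² + 0.14² = 0.0009 + 0.1764 + 0.0784 + 0.0169 + 0.0196 = 0.2922
Σp_2ᵢ² = 0.37² + 0.37² + 0.14² + 0.03² + 0.09² = 0.1369 + 0.1369 + 0.0196 + 0.0009 + 0.0081 = 0.3024
O = 0.2222 / √(0.2922 × 0.3024) = 0.2222 / 0.29726 = 0.7475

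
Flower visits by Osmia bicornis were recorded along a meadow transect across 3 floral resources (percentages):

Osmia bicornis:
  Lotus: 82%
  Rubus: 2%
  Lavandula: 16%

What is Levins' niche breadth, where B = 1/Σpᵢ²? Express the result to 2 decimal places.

Convert percentages to proportions (divide by 100).
Σpᵢ² = 0.82² + 0.02² + 0.16² = 0.6724 + 0.0004 + 0.0256 = 0.6984
B = 1 / 0.6984 = 1.4318

1.43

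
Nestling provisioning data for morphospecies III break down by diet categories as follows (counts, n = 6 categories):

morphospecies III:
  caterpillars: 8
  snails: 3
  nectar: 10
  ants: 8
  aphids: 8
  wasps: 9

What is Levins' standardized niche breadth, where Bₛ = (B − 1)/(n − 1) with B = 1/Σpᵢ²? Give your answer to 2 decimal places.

Proportions for morphospecies III (n=46): 8/46=0.1739, 3/46=0.0652, 10/46=0.2174, 8/46=0.1739, 8/46=0.1739, 9/46=0.1957
Σpᵢ² = 0.1739² + 0.0652² + 0.2174² + 0.1739² + 0.1739² + 0.1957² = 0.030241 + 0.004251 + 0.047263 + 0.030241 + 0.030241 + 0.038298 = 0.180535
B = 1 / 0.180535 = 5.5391
Bₛ = (B − 1)/(n − 1) = (5.5391 − 1)/(6 − 1) = 4.5391/5 = 0.9078

0.91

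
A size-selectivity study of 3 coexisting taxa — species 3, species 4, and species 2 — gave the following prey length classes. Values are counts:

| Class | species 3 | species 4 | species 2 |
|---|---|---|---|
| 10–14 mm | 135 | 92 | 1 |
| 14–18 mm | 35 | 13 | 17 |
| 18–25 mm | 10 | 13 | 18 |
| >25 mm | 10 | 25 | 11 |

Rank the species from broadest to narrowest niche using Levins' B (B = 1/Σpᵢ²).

species 2 > species 4 > species 3

Proportions for species 3 (n=190): 135/190=0.7105, 35/190=0.1842, 10/190=0.0526, 10/190=0.0526
Proportions for species 4 (n=143): 92/143=0.6434, 13/143=0.0909, 13/143=0.0909, 25/143=0.1748
Proportions for species 2 (n=47): 1/47=0.0213, 17/47=0.3617, 18/47=0.3830, 11/47=0.2340
Σp_3ᵢ² = 0.7105² + 0.1842² + 0.0526² + 0.0526² = 0.504810 + 0.033930 + 0.002767 + 0.002767 = 0.544274
B_3 = 1 / 0.544274 = 1.8373
Σp_4ᵢ² = 0.6434² + 0.0909² + 0.0909² + 0.1748² = 0.413964 + 0.008263 + 0.008263 + 0.030555 = 0.461045
B_4 = 1 / 0.461045 = 2.1690
Σp_2ᵢ² = 0.0213² + 0.3617² + 0.3830² + 0.2340² = 0.000454 + 0.130827 + 0.146689 + 0.054756 = 0.332726
B_2 = 1 / 0.332726 = 3.0055
Ranking by B (broadest → narrowest): species 2 (3.01) > species 4 (2.17) > species 3 (1.84)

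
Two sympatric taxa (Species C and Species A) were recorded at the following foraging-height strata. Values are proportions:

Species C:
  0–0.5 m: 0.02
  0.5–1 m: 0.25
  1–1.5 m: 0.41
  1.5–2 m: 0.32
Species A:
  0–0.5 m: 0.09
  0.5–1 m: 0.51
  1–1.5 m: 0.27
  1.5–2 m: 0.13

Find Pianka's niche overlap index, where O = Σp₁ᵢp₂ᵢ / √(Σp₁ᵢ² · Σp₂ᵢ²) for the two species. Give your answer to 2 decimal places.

Σ p₁ᵢp₂ᵢ = 0.0018 + 0.1275 + 0.1107 + 0.0416 = 0.2816
Σp_1ᵢ² = 0.02² + 0.25² + 0.41² + 0.32² = 0.0004 + 0.0625 + 0.1681 + 0.1024 = 0.3334
Σp_2ᵢ² = 0.09² + 0.51² + 0.27² + 0.13² = 0.0081 + 0.2601 + 0.0729 + 0.0169 = 0.3580
O = 0.2816 / √(0.3334 × 0.3580) = 0.2816 / 0.34548 = 0.8151

0.82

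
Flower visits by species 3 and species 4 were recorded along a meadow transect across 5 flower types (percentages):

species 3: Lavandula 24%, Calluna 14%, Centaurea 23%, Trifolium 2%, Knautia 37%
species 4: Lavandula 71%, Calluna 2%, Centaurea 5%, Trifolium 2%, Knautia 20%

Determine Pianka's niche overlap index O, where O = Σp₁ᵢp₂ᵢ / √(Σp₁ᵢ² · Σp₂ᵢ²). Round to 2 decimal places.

0.68

Convert percentages to proportions (divide by 100).
Σ p₁ᵢp₂ᵢ = 0.1704 + 0.0028 + 0.0115 + 0.0004 + 0.0740 = 0.2591
Σp_1ᵢ² = 0.24² + 0.14² + 0.23² + 0.02² + 0.37² = 0.0576 + 0.0196 + 0.0529 + 0.0004 + 0.1369 = 0.2674
Σp_2ᵢ² = 0.71² + 0.02² + 0.05² + 0.02² + 0.20² = 0.5041 + 0.0004 + 0.0025 + 0.0004 + 0.0400 = 0.5474
O = 0.2591 / √(0.2674 × 0.5474) = 0.2591 / 0.38259 = 0.6772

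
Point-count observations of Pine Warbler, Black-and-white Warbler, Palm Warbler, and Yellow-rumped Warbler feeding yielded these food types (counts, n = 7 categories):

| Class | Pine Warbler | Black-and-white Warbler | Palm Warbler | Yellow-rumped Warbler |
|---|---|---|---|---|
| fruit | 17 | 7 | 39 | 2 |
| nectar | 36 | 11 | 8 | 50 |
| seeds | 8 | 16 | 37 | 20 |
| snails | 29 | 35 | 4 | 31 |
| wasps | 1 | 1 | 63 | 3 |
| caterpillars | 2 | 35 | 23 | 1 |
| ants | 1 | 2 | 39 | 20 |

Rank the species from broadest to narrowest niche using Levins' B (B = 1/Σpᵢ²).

Palm Warbler > Black-and-white Warbler > Yellow-rumped Warbler > Pine Warbler

Proportions for Pine Warbler (n=94): 17/94=0.1809, 36/94=0.3830, 8/94=0.0851, 29/94=0.3085, 1/94=0.0106, 2/94=0.0213, 1/94=0.0106
Proportions for Black-and-white Warbler (n=107): 7/107=0.0654, 11/107=0.1028, 16/107=0.1495, 35/107=0.3271, 1/107=0.0093, 35/107=0.3271, 2/107=0.0187
Proportions for Palm Warbler (n=213): 39/213=0.1831, 8/213=0.0376, 37/213=0.1737, 4/213=0.0188, 63/213=0.2958, 23/213=0.1080, 39/213=0.1831
Proportions for Yellow-rumped Warbler (n=127): 2/127=0.0157, 50/127=0.3937, 20/127=0.1575, 31/127=0.2441, 3/127=0.0236, 1/127=0.0079, 20/127=0.1575
Σp_Pineᵢ² = 0.1809² + 0.3830² + 0.0851² + 0.3085² + 0.0106² + 0.0213² + 0.0106² = 0.032725 + 0.146689 + 0.007242 + 0.095172 + 0.000112 + 0.000454 + 0.000112 = 0.282506
B_Pine = 1 / 0.282506 = 3.5397
Σp_Blacᵢ² = 0.0654² + 0.1028² + 0.1495² + 0.3271² + 0.0093² + 0.3271² + 0.0187² = 0.004277 + 0.010568 + 0.022350 + 0.106994 + 0.000086 + 0.106994 + 0.000350 = 0.251619
B_Blac = 1 / 0.251619 = 3.9743
Σp_Palmᵢ² = 0.1831² + 0.0376² + 0.1737² + 0.0188² + 0.2958² + 0.1080² + 0.1831² = 0.033526 + 0.001414 + 0.030172 + 0.000353 + 0.087498 + 0.011664 + 0.033526 = 0.198153
B_Palm = 1 / 0.198153 = 5.0466
Σp_Yellᵢ² = 0.0157² + 0.3937² + 0.1575² + 0.2441² + 0.0236² + 0.0079² + 0.1575² = 0.000246 + 0.155000 + 0.024806 + 0.059585 + 0.000557 + 0.000062 + 0.024806 = 0.265062
B_Yell = 1 / 0.265062 = 3.7727
Ranking by B (broadest → narrowest): Palm Warbler (5.05) > Black-and-white Warbler (3.97) > Yellow-rumped Warbler (3.77) > Pine Warbler (3.54)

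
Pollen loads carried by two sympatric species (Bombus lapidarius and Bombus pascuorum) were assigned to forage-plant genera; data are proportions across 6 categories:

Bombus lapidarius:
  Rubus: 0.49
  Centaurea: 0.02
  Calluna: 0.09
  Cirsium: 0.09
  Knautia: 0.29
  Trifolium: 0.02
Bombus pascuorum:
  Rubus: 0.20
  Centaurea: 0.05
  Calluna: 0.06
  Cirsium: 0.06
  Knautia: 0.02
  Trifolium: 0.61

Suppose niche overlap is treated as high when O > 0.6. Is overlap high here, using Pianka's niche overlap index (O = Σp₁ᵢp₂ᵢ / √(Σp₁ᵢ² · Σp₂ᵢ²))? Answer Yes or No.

No

Σ p₁ᵢp₂ᵢ = 0.0980 + 0.0010 + 0.0054 + 0.0054 + 0.0058 + 0.0122 = 0.1278
Σp_1ᵢ² = 0.49² + 0.02² + 0.09² + 0.09² + 0.29² + 0.02² = 0.2401 + 0.0004 + 0.0081 + 0.0081 + 0.0841 + 0.0004 = 0.3412
Σp_2ᵢ² = 0.20² + 0.05² + 0.06² + 0.06² + 0.02² + 0.61² = 0.0400 + 0.0025 + 0.0036 + 0.0036 + 0.0004 + 0.3721 = 0.4222
O = 0.1278 / √(0.3412 × 0.4222) = 0.1278 / 0.37955 = 0.3367
O = 0.3367 < 0.6 → No.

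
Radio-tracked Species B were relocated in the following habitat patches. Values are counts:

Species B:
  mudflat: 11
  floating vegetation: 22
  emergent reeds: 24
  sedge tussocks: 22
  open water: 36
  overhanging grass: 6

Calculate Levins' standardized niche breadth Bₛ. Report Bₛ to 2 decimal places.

Proportions for Species B (n=121): 11/121=0.0909, 22/121=0.1818, 24/121=0.1983, 22/121=0.1818, 36/121=0.2975, 6/121=0.0496
Σpᵢ² = 0.0909² + 0.1818² + 0.1983² + 0.1818² + 0.2975² + 0.0496² = 0.008263 + 0.033051 + 0.039323 + 0.033051 + 0.088506 + 0.002460 = 0.204654
B = 1 / 0.204654 = 4.8863
Bₛ = (B − 1)/(n − 1) = (4.8863 − 1)/(6 − 1) = 3.8863/5 = 0.7773

0.78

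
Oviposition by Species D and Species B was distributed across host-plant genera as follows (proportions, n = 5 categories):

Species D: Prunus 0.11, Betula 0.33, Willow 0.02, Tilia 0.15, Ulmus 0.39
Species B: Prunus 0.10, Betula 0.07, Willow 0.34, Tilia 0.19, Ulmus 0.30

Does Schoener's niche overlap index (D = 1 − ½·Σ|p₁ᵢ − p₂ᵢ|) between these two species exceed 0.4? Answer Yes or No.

Σ|p₁ᵢ − p₂ᵢ| = 0.01 + 0.26 + 0.32 + 0.04 + 0.09 = 0.72
D = 1 − ½ × 0.72 = 1 − 0.360 = 0.6400
D = 0.6400 > 0.4 → Yes.

Yes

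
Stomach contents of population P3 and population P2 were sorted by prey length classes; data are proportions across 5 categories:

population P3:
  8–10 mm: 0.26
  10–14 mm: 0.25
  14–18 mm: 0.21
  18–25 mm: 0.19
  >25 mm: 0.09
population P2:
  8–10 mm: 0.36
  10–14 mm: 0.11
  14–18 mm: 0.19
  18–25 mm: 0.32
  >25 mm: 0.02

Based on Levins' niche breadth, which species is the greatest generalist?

Σp_P3ᵢ² = 0.26² + 0.25² + 0.21² + 0.19² + 0.09² = 0.0676 + 0.0625 + 0.0441 + 0.0361 + 0.0081 = 0.2184
B_P3 = 1 / 0.2184 = 4.5788
Σp_P2ᵢ² = 0.36² + 0.11² + 0.19² + 0.32² + 0.02² = 0.1296 + 0.0121 + 0.0361 + 0.1024 + 0.0004 = 0.2806
B_P2 = 1 / 0.2806 = 3.5638
Highest B → broadest niche (most generalist): population P3 (B = 4.58).

population P3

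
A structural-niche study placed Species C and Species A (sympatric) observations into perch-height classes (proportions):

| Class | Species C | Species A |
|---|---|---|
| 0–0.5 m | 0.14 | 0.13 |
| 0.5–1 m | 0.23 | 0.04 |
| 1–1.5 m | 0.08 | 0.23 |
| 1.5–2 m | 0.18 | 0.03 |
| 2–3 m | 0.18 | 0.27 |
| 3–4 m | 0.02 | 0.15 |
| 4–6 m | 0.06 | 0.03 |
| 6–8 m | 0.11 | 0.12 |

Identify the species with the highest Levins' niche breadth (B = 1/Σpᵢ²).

Species C

Σp_Cᵢ² = 0.14² + 0.23² + 0.08² + 0.18² + 0.18² + 0.02² + 0.06² + 0.11² = 0.0196 + 0.0529 + 0.0064 + 0.0324 + 0.0324 + 0.0004 + 0.0036 + 0.0121 = 0.1598
B_C = 1 / 0.1598 = 6.2578
Σp_Aᵢ² = 0.13² + 0.04² + 0.23² + 0.03² + 0.27² + 0.15² + 0.03² + 0.12² = 0.0169 + 0.0016 + 0.0529 + 0.0009 + 0.0729 + 0.0225 + 0.0009 + 0.0144 = 0.1830
B_A = 1 / 0.1830 = 5.4645
Highest B → broadest niche (most generalist): Species C (B = 6.26).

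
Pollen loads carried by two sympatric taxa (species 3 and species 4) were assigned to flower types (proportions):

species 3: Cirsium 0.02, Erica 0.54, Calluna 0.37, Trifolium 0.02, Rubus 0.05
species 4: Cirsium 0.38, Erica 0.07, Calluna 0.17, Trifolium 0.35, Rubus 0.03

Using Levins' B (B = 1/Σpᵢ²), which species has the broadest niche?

Σp_3ᵢ² = 0.02² + 0.54² + 0.37² + 0.02² + 0.05² = 0.0004 + 0.2916 + 0.1369 + 0.0004 + 0.0025 = 0.4318
B_3 = 1 / 0.4318 = 2.3159
Σp_4ᵢ² = 0.38² + 0.07² + 0.17² + 0.35² + 0.03² = 0.1444 + 0.0049 + 0.0289 + 0.1225 + 0.0009 = 0.3016
B_4 = 1 / 0.3016 = 3.3156
Highest B → broadest niche (most generalist): species 4 (B = 3.32).

species 4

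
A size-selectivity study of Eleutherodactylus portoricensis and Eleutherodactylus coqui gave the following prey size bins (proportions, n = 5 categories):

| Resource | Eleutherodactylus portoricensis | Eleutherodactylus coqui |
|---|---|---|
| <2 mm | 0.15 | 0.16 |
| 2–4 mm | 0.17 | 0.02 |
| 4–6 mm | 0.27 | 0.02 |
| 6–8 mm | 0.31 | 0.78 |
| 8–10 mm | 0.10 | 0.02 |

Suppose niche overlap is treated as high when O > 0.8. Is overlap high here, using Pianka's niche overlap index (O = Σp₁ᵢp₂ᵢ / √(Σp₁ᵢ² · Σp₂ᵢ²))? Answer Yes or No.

No

Σ p₁ᵢp₂ᵢ = 0.0240 + 0.0034 + 0.0054 + 0.2418 + 0.0020 = 0.2766
Σp_1ᵢ² = 0.15² + 0.17² + 0.27² + 0.31² + 0.10² = 0.0225 + 0.0289 + 0.0729 + 0.0961 + 0.0100 = 0.2304
Σp_2ᵢ² = 0.16² + 0.02² + 0.02² + 0.78² + 0.02² = 0.0256 + 0.0004 + 0.0004 + 0.6084 + 0.0004 = 0.6352
O = 0.2766 / √(0.2304 × 0.6352) = 0.2766 / 0.38256 = 0.7230
O = 0.7230 < 0.8 → No.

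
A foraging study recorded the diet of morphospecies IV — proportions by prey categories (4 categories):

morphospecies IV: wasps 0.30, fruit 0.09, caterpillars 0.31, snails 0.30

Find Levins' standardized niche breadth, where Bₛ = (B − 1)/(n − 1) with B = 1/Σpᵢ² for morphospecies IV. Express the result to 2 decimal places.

Σpᵢ² = 0.30² + 0.09² + 0.31² + 0.30² = 0.0900 + 0.0081 + 0.0961 + 0.0900 = 0.2842
B = 1 / 0.2842 = 3.5186
Bₛ = (B − 1)/(n − 1) = (3.5186 − 1)/(4 − 1) = 2.5186/3 = 0.8395

0.84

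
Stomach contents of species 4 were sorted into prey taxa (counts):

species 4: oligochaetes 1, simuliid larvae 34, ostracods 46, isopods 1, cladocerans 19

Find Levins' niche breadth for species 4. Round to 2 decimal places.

2.81

Proportions for species 4 (n=101): 1/101=0.0099, 34/101=0.3366, 46/101=0.4554, 1/101=0.0099, 19/101=0.1881
Σpᵢ² = 0.0099² + 0.3366² + 0.4554² + 0.0099² + 0.1881² = 0.000098 + 0.113300 + 0.207389 + 0.000098 + 0.035382 = 0.356267
B = 1 / 0.356267 = 2.8069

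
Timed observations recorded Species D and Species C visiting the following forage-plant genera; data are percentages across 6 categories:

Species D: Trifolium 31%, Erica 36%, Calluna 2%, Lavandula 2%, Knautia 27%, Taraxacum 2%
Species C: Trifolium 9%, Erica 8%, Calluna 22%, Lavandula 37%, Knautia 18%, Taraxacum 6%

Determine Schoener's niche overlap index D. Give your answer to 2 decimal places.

0.41

Convert percentages to proportions (divide by 100).
Σ|p₁ᵢ − p₂ᵢ| = 0.22 + 0.28 + 0.20 + 0.35 + 0.09 + 0.04 = 1.18
D = 1 − ½ × 1.18 = 1 − 0.590 = 0.4100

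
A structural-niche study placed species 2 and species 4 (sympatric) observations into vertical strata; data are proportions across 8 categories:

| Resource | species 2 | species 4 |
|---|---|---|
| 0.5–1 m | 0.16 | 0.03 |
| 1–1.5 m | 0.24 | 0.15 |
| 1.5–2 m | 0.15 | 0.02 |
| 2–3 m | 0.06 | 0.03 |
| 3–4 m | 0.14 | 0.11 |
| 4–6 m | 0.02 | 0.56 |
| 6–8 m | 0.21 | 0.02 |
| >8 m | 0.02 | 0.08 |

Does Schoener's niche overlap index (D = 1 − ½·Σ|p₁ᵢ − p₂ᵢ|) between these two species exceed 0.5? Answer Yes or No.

Σ|p₁ᵢ − p₂ᵢ| = 0.13 + 0.09 + 0.13 + 0.03 + 0.03 + 0.54 + 0.19 + 0.06 = 1.20
D = 1 − ½ × 1.20 = 1 − 0.600 = 0.4000
D = 0.4000 < 0.5 → No.

No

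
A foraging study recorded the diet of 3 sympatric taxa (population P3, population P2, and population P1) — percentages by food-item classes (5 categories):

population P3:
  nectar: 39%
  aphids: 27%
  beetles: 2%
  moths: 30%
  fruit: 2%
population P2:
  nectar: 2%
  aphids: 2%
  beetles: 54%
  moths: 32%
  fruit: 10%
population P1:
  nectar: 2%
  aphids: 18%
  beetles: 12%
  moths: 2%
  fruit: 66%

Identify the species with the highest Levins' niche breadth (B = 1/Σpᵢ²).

population P3

Convert percentages to proportions (divide by 100).
Σp_P3ᵢ² = 0.39² + 0.27² + 0.02² + 0.30² + 0.02² = 0.1521 + 0.0729 + 0.0004 + 0.0900 + 0.0004 = 0.3158
B_P3 = 1 / 0.3158 = 3.1666
Σp_P2ᵢ² = 0.02² + 0.02² + 0.54² + 0.32² + 0.10² = 0.0004 + 0.0004 + 0.2916 + 0.1024 + 0.0100 = 0.4048
B_P2 = 1 / 0.4048 = 2.4704
Σp_P1ᵢ² = 0.02² + 0.18² + 0.12² + 0.02² + 0.66² = 0.0004 + 0.0324 + 0.0144 + 0.0004 + 0.4356 = 0.4832
B_P1 = 1 / 0.4832 = 2.0695
Highest B → broadest niche (most generalist): population P3 (B = 3.17).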